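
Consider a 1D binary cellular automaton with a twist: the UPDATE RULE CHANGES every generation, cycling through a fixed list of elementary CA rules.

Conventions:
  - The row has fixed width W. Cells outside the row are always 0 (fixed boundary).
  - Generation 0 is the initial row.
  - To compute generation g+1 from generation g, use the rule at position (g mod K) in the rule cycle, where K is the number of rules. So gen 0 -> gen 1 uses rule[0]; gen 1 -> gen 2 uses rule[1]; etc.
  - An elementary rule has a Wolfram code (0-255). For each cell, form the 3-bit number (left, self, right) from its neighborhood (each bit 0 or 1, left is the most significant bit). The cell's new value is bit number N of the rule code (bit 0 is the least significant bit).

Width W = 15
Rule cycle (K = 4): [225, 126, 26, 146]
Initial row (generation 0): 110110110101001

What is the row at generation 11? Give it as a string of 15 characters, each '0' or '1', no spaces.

Gen 0: 110110110101001
Gen 1 (rule 225): 011011011010000
Gen 2 (rule 126): 111111111111000
Gen 3 (rule 26): 100000000000100
Gen 4 (rule 146): 010000000001010
Gen 5 (rule 225): 000111111100100
Gen 6 (rule 126): 001100000111110
Gen 7 (rule 26): 011010001100001
Gen 8 (rule 146): 100001010010010
Gen 9 (rule 225): 001100100000000
Gen 10 (rule 126): 011111110000000
Gen 11 (rule 26): 110000001000000

Answer: 110000001000000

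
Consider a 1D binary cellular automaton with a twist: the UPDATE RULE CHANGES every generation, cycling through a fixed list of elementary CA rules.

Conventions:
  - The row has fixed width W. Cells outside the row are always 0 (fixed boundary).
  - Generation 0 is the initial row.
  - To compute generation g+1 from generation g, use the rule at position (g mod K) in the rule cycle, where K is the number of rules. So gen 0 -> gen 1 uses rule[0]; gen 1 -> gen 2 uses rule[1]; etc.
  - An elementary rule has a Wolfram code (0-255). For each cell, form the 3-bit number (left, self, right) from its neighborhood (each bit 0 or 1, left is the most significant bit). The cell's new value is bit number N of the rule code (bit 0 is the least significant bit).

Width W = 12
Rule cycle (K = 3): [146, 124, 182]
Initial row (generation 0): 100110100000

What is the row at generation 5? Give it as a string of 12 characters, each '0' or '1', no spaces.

Gen 0: 100110100000
Gen 1 (rule 146): 011000010000
Gen 2 (rule 124): 011100011000
Gen 3 (rule 182): 101010100100
Gen 4 (rule 146): 000000011010
Gen 5 (rule 124): 000000011111

Answer: 000000011111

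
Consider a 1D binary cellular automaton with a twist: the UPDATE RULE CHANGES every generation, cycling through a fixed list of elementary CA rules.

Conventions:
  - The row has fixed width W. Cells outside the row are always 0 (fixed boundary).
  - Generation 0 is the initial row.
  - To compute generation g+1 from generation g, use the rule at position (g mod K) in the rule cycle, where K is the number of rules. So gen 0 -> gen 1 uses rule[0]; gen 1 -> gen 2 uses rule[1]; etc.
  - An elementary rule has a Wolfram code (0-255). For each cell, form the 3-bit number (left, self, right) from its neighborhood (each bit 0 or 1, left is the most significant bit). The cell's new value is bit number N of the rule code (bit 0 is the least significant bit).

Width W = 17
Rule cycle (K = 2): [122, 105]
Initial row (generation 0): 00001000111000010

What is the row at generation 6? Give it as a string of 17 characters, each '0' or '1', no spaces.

Gen 0: 00001000111000010
Gen 1 (rule 122): 00010101101100101
Gen 2 (rule 105): 11001011111100010
Gen 3 (rule 122): 11110110000110101
Gen 4 (rule 105): 10011110110111010
Gen 5 (rule 122): 01110011111101101
Gen 6 (rule 105): 01010010000111110

Answer: 01010010000111110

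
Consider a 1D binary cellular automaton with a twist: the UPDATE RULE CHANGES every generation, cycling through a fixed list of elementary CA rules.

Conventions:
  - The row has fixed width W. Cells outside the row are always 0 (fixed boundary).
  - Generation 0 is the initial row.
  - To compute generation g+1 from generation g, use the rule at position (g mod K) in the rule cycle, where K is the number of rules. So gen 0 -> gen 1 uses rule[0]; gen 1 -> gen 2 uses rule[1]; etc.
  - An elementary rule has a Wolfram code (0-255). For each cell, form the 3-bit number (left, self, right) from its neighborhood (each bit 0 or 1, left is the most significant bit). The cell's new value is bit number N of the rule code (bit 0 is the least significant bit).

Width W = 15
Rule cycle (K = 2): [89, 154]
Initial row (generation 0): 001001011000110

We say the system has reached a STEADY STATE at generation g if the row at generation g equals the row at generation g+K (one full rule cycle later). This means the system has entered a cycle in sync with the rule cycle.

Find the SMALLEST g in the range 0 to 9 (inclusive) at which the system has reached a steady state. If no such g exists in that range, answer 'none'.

Gen 0: 001001011000110
Gen 1 (rule 89): 100100011110111
Gen 2 (rule 154): 011010111100110
Gen 3 (rule 89): 011000100110111
Gen 4 (rule 154): 110101011100110
Gen 5 (rule 89): 110000010110111
Gen 6 (rule 154): 101000100100110
Gen 7 (rule 89): 000110010010111
Gen 8 (rule 154): 001101101100110
Gen 9 (rule 89): 101101101110111
Gen 10 (rule 154): 001001001100110
Gen 11 (rule 89): 100100101110111

Answer: none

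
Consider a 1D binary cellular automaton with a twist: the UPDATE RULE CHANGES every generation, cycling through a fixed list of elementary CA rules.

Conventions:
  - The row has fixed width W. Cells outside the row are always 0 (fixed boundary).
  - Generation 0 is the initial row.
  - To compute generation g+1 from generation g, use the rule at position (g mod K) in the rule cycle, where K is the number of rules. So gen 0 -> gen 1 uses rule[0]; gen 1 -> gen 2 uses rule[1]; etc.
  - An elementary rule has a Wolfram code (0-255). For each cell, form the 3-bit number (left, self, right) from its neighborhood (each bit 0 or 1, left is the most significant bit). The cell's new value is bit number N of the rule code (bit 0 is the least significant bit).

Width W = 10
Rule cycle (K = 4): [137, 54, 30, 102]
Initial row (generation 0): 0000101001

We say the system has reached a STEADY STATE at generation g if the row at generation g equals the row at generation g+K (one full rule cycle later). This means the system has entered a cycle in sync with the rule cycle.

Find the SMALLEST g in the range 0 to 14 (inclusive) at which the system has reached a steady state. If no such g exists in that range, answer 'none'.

Answer: 14

Derivation:
Gen 0: 0000101001
Gen 1 (rule 137): 1110000000
Gen 2 (rule 54): 0001000000
Gen 3 (rule 30): 0011100000
Gen 4 (rule 102): 0100100000
Gen 5 (rule 137): 0000001111
Gen 6 (rule 54): 0000010000
Gen 7 (rule 30): 0000111000
Gen 8 (rule 102): 0001001000
Gen 9 (rule 137): 1100000011
Gen 10 (rule 54): 0010000100
Gen 11 (rule 30): 0111001110
Gen 12 (rule 102): 1001010010
Gen 13 (rule 137): 0000000000
Gen 14 (rule 54): 0000000000
Gen 15 (rule 30): 0000000000
Gen 16 (rule 102): 0000000000
Gen 17 (rule 137): 1111111111
Gen 18 (rule 54): 0000000000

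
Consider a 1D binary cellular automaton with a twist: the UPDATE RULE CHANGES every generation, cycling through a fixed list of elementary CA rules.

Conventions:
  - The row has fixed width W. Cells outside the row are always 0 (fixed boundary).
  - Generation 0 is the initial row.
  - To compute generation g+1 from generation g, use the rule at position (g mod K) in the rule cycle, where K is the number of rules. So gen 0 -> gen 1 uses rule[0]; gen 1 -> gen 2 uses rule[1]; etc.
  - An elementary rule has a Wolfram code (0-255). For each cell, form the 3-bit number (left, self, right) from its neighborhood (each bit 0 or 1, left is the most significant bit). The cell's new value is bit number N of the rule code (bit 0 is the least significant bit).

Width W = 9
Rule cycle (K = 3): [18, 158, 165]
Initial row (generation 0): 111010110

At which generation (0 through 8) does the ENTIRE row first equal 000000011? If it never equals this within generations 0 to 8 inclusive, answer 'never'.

Answer: 2

Derivation:
Gen 0: 111010110
Gen 1 (rule 18): 000000001
Gen 2 (rule 158): 000000011
Gen 3 (rule 165): 111111000
Gen 4 (rule 18): 000000100
Gen 5 (rule 158): 000001110
Gen 6 (rule 165): 111100100
Gen 7 (rule 18): 000011010
Gen 8 (rule 158): 000110011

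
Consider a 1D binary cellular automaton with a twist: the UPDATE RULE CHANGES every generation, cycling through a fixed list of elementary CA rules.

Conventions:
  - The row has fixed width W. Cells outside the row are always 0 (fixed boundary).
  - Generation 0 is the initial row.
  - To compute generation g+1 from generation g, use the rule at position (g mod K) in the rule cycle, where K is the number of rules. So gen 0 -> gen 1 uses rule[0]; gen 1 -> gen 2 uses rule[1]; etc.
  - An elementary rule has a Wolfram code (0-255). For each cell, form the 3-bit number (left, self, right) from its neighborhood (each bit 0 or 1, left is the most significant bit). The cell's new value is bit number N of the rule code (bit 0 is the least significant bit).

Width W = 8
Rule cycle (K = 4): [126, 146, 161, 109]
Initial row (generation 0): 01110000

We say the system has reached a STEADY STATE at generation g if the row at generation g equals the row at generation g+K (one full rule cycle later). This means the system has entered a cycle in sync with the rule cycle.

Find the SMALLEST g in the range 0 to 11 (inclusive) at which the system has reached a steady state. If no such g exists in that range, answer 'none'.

Gen 0: 01110000
Gen 1 (rule 126): 11011000
Gen 2 (rule 146): 00000100
Gen 3 (rule 161): 11110001
Gen 4 (rule 109): 10010101
Gen 5 (rule 126): 11111111
Gen 6 (rule 146): 01111110
Gen 7 (rule 161): 00111100
Gen 8 (rule 109): 10100101
Gen 9 (rule 126): 11111111
Gen 10 (rule 146): 01111110
Gen 11 (rule 161): 00111100
Gen 12 (rule 109): 10100101
Gen 13 (rule 126): 11111111
Gen 14 (rule 146): 01111110
Gen 15 (rule 161): 00111100

Answer: 5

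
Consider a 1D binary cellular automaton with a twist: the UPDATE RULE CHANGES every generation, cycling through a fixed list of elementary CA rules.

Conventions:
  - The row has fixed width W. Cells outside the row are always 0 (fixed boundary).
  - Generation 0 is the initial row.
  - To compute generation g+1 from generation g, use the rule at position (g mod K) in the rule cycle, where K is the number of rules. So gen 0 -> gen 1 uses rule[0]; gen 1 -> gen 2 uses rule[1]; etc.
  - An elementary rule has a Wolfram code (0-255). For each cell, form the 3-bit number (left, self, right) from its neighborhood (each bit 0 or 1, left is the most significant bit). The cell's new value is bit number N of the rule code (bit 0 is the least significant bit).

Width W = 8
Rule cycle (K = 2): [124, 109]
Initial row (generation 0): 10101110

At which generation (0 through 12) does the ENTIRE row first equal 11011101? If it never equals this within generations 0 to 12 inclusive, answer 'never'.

Answer: 12

Derivation:
Gen 0: 10101110
Gen 1 (rule 124): 11111011
Gen 2 (rule 109): 10001111
Gen 3 (rule 124): 11001001
Gen 4 (rule 109): 11001001
Gen 5 (rule 124): 11101101
Gen 6 (rule 109): 10111111
Gen 7 (rule 124): 11100001
Gen 8 (rule 109): 10101101
Gen 9 (rule 124): 11111111
Gen 10 (rule 109): 10000001
Gen 11 (rule 124): 11000001
Gen 12 (rule 109): 11011101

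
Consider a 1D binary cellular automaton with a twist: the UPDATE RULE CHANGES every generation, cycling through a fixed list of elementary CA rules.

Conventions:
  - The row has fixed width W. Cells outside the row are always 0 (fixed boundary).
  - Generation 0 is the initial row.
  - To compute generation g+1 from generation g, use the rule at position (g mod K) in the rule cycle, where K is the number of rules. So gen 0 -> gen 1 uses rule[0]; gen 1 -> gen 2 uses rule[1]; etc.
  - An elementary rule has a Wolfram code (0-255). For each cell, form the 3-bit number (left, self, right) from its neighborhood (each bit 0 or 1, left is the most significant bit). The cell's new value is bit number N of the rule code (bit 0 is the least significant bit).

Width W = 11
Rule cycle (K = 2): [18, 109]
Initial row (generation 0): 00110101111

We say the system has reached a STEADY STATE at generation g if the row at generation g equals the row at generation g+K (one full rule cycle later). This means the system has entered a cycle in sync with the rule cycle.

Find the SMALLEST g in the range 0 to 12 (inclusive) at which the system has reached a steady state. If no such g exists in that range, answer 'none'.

Gen 0: 00110101111
Gen 1 (rule 18): 01000000000
Gen 2 (rule 109): 01011111111
Gen 3 (rule 18): 10000000000
Gen 4 (rule 109): 10111111111
Gen 5 (rule 18): 00000000000
Gen 6 (rule 109): 11111111111
Gen 7 (rule 18): 00000000000
Gen 8 (rule 109): 11111111111
Gen 9 (rule 18): 00000000000
Gen 10 (rule 109): 11111111111
Gen 11 (rule 18): 00000000000
Gen 12 (rule 109): 11111111111
Gen 13 (rule 18): 00000000000
Gen 14 (rule 109): 11111111111

Answer: 5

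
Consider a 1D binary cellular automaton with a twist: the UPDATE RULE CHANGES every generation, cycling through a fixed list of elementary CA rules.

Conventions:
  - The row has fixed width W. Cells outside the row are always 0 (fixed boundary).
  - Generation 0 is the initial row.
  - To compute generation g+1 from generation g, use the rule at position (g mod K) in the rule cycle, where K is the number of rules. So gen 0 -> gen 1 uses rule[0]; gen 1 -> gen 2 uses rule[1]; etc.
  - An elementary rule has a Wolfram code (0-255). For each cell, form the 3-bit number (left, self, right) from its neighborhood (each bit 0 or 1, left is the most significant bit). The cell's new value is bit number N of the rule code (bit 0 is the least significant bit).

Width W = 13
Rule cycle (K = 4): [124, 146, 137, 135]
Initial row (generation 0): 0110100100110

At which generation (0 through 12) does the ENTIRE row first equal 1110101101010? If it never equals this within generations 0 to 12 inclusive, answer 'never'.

Gen 0: 0110100100110
Gen 1 (rule 124): 0111110110111
Gen 2 (rule 146): 1011100000010
Gen 3 (rule 137): 0011001111000
Gen 4 (rule 135): 1100010110011
Gen 5 (rule 124): 1110011111011
Gen 6 (rule 146): 0101101110000
Gen 7 (rule 137): 0001001100111
Gen 8 (rule 135): 1111010001010
Gen 9 (rule 124): 1001111001111
Gen 10 (rule 146): 0110110110110
Gen 11 (rule 137): 0100100100100
Gen 12 (rule 135): 1101101101101

Answer: never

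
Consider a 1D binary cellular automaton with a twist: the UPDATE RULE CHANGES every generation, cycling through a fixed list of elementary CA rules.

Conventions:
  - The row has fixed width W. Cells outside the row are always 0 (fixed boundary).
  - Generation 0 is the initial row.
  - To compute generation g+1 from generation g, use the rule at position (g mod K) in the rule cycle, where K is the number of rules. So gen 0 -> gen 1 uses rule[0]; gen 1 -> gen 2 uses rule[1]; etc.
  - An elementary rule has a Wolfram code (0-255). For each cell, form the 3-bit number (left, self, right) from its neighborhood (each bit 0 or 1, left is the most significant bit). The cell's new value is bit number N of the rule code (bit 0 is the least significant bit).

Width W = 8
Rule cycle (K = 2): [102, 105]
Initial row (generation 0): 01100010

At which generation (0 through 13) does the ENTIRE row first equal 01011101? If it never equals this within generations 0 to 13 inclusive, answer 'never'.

Answer: 12

Derivation:
Gen 0: 01100010
Gen 1 (rule 102): 10100110
Gen 2 (rule 105): 01000110
Gen 3 (rule 102): 11001010
Gen 4 (rule 105): 11000100
Gen 5 (rule 102): 01001100
Gen 6 (rule 105): 00001101
Gen 7 (rule 102): 00010111
Gen 8 (rule 105): 11001101
Gen 9 (rule 102): 01010111
Gen 10 (rule 105): 00101101
Gen 11 (rule 102): 01110111
Gen 12 (rule 105): 01011101
Gen 13 (rule 102): 11100111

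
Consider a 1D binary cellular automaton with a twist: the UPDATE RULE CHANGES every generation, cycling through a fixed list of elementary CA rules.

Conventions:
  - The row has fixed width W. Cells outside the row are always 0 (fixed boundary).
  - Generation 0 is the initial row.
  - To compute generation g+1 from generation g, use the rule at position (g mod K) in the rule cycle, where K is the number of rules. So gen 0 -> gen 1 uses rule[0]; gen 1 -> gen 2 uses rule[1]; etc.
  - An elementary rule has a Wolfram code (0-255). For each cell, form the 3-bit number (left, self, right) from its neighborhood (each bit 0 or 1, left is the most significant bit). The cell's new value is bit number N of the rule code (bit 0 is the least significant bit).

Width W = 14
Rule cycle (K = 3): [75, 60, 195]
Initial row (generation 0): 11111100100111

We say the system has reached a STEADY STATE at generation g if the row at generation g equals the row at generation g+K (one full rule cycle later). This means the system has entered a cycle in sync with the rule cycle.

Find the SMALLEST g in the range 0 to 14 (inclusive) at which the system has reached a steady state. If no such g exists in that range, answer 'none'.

Answer: none

Derivation:
Gen 0: 11111100100111
Gen 1 (rule 75): 10000101001101
Gen 2 (rule 60): 11000111101011
Gen 3 (rule 195): 01011011100001
Gen 4 (rule 75): 10011010101110
Gen 5 (rule 60): 11010111111001
Gen 6 (rule 195): 01000011111010
Gen 7 (rule 75): 10011110001000
Gen 8 (rule 60): 11010001001100
Gen 9 (rule 195): 01000110010101
Gen 10 (rule 75): 10011110100000
Gen 11 (rule 60): 11010001110000
Gen 12 (rule 195): 01000110110111
Gen 13 (rule 75): 10011110110101
Gen 14 (rule 60): 11010001101111
Gen 15 (rule 195): 01000110100111
Gen 16 (rule 75): 10011110001101
Gen 17 (rule 60): 11010001001011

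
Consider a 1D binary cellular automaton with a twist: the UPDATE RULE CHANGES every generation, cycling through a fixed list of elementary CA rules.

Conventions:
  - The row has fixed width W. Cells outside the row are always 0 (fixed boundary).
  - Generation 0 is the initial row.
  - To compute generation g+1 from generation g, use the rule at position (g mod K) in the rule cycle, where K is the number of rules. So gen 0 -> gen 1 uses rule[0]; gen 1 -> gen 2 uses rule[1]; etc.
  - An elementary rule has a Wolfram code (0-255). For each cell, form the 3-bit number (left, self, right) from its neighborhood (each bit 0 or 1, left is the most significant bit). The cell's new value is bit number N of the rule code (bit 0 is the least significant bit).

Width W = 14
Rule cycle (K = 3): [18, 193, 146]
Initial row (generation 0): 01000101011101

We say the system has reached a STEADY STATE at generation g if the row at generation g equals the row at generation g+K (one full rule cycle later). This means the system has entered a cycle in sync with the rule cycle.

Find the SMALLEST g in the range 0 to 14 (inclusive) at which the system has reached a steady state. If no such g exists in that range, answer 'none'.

Gen 0: 01000101011101
Gen 1 (rule 18): 10101000000000
Gen 2 (rule 193): 00000011111111
Gen 3 (rule 146): 00000101111110
Gen 4 (rule 18): 00001000000001
Gen 5 (rule 193): 11100011111100
Gen 6 (rule 146): 01010101111010
Gen 7 (rule 18): 10000000000001
Gen 8 (rule 193): 00111111111100
Gen 9 (rule 146): 01011111111010
Gen 10 (rule 18): 10000000000001
Gen 11 (rule 193): 00111111111100
Gen 12 (rule 146): 01011111111010
Gen 13 (rule 18): 10000000000001
Gen 14 (rule 193): 00111111111100
Gen 15 (rule 146): 01011111111010
Gen 16 (rule 18): 10000000000001
Gen 17 (rule 193): 00111111111100

Answer: 7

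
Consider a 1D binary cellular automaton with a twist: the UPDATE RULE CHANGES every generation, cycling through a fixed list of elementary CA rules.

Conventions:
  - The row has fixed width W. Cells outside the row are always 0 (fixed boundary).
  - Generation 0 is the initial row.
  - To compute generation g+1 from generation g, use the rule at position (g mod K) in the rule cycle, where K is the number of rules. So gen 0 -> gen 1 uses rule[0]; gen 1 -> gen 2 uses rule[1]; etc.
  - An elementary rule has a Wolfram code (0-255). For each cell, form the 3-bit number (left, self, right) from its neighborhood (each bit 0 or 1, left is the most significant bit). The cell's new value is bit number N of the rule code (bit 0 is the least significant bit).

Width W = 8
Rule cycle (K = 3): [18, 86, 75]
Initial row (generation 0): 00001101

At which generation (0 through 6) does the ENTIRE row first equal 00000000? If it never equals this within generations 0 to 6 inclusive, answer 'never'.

Answer: 4

Derivation:
Gen 0: 00001101
Gen 1 (rule 18): 00010000
Gen 2 (rule 86): 00111000
Gen 3 (rule 75): 11101011
Gen 4 (rule 18): 00000000
Gen 5 (rule 86): 00000000
Gen 6 (rule 75): 11111111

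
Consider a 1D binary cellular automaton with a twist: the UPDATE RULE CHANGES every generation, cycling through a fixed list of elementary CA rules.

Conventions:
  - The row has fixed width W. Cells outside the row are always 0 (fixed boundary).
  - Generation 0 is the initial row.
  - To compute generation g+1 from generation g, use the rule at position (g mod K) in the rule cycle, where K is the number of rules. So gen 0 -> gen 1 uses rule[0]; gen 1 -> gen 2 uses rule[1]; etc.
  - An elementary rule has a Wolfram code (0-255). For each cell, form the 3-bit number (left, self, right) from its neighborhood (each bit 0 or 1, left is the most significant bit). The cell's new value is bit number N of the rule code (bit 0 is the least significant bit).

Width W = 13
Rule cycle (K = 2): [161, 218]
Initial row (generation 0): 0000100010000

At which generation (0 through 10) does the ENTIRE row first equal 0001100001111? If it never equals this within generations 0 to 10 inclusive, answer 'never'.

Gen 0: 0000100010000
Gen 1 (rule 161): 1110001000111
Gen 2 (rule 218): 1111010101111
Gen 3 (rule 161): 0110101010110
Gen 4 (rule 218): 1110000000111
Gen 5 (rule 161): 0100111110010
Gen 6 (rule 218): 1011111111101
Gen 7 (rule 161): 0101111111010
Gen 8 (rule 218): 1001111111001
Gen 9 (rule 161): 0000111110000
Gen 10 (rule 218): 0001111111000

Answer: never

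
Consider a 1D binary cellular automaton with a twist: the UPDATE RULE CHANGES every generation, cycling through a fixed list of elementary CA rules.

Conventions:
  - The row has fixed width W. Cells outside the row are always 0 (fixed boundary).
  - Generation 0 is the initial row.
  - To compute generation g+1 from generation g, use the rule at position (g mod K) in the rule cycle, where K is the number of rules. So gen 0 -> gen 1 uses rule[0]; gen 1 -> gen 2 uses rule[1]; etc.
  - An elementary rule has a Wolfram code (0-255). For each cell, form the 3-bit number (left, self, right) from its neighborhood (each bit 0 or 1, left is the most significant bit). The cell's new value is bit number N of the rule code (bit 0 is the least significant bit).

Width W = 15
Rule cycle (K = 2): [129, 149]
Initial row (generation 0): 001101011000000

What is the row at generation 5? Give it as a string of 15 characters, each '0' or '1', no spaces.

Answer: 100111000100010

Derivation:
Gen 0: 001101011000000
Gen 1 (rule 129): 100000000011111
Gen 2 (rule 149): 111111111001110
Gen 3 (rule 129): 011111110000100
Gen 4 (rule 149): 001111101110111
Gen 5 (rule 129): 100111000100010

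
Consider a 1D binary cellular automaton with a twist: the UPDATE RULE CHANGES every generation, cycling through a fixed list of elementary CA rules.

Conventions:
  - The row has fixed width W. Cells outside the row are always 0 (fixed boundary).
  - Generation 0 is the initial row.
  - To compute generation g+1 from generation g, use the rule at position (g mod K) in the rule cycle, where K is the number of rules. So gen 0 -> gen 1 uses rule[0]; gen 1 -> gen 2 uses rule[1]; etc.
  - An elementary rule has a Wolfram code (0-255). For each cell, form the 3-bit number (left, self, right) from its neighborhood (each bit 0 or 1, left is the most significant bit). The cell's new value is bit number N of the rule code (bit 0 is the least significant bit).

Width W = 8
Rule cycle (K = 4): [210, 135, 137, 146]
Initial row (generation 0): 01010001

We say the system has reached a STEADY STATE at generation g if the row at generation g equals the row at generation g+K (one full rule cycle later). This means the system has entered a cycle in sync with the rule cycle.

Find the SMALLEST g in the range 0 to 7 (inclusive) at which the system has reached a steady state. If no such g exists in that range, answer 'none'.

Answer: 3

Derivation:
Gen 0: 01010001
Gen 1 (rule 210): 10001010
Gen 2 (rule 135): 10111010
Gen 3 (rule 137): 00110000
Gen 4 (rule 146): 01001000
Gen 5 (rule 210): 10110100
Gen 6 (rule 135): 10000101
Gen 7 (rule 137): 00110000
Gen 8 (rule 146): 01001000
Gen 9 (rule 210): 10110100
Gen 10 (rule 135): 10000101
Gen 11 (rule 137): 00110000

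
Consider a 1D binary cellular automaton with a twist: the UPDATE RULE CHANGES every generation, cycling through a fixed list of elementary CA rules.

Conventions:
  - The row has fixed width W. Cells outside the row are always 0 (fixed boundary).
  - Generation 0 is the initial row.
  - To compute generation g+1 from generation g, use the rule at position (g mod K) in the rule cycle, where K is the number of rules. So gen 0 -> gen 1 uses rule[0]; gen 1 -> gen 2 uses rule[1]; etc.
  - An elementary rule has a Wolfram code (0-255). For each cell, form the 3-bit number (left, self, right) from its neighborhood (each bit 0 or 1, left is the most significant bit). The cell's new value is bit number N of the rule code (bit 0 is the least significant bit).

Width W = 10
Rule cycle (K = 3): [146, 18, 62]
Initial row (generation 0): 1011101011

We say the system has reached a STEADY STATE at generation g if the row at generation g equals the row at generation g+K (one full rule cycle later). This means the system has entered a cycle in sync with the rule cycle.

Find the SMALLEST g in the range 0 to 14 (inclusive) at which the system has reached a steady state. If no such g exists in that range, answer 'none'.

Gen 0: 1011101011
Gen 1 (rule 146): 0001000000
Gen 2 (rule 18): 0010100000
Gen 3 (rule 62): 0111110000
Gen 4 (rule 146): 1011101000
Gen 5 (rule 18): 0000000100
Gen 6 (rule 62): 0000001110
Gen 7 (rule 146): 0000010101
Gen 8 (rule 18): 0000100000
Gen 9 (rule 62): 0001110000
Gen 10 (rule 146): 0010101000
Gen 11 (rule 18): 0100000100
Gen 12 (rule 62): 1110001110
Gen 13 (rule 146): 0101010101
Gen 14 (rule 18): 1000000000
Gen 15 (rule 62): 1100000000
Gen 16 (rule 146): 0010000000
Gen 17 (rule 18): 0101000000

Answer: none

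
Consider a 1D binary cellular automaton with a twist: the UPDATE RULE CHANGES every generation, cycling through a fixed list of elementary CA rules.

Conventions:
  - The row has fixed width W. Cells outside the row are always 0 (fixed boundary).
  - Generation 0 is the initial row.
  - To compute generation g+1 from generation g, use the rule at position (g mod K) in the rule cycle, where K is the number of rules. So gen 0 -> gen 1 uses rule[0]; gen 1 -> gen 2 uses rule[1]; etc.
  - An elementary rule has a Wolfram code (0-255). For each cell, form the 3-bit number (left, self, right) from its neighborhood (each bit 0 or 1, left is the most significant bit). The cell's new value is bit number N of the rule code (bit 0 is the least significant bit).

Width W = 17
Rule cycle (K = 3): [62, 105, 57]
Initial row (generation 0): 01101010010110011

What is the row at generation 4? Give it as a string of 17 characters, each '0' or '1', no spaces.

Answer: 11011000001111111

Derivation:
Gen 0: 01101010010110011
Gen 1 (rule 62): 11011111111101110
Gen 2 (rule 105): 11110000000111010
Gen 3 (rule 57): 10001111110100101
Gen 4 (rule 62): 11011000001111111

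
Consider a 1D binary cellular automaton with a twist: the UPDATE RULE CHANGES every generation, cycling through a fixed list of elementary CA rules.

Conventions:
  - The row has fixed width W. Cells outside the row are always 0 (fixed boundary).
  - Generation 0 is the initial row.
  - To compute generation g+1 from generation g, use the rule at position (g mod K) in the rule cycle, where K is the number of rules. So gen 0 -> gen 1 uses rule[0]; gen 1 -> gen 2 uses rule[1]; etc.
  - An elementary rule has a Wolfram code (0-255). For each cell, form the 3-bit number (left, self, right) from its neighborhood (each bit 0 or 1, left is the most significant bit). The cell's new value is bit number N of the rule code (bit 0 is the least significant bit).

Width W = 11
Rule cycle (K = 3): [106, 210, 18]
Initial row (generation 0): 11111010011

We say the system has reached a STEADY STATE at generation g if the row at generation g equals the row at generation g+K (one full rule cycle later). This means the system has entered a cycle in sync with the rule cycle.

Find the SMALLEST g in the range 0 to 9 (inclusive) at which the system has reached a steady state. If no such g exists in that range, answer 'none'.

Gen 0: 11111010011
Gen 1 (rule 106): 10001100111
Gen 2 (rule 210): 01010111011
Gen 3 (rule 18): 10000000000
Gen 4 (rule 106): 00000000000
Gen 5 (rule 210): 00000000000
Gen 6 (rule 18): 00000000000
Gen 7 (rule 106): 00000000000
Gen 8 (rule 210): 00000000000
Gen 9 (rule 18): 00000000000
Gen 10 (rule 106): 00000000000
Gen 11 (rule 210): 00000000000
Gen 12 (rule 18): 00000000000

Answer: 4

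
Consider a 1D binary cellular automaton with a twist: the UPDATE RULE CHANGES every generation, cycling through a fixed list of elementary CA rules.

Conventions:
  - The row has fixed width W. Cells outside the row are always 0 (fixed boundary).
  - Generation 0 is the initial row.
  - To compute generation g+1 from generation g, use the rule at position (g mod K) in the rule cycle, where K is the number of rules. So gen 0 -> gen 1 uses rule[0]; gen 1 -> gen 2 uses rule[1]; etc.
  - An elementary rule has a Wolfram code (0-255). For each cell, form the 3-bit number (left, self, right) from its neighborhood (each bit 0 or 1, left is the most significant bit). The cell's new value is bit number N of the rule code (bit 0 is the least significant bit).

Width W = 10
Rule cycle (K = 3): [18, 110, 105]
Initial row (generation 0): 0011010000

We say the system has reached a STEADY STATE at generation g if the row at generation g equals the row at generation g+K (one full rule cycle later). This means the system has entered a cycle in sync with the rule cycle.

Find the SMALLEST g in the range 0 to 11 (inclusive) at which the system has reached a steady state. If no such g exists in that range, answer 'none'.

Answer: 4

Derivation:
Gen 0: 0011010000
Gen 1 (rule 18): 0100001000
Gen 2 (rule 110): 1100011000
Gen 3 (rule 105): 1101011011
Gen 4 (rule 18): 0000000000
Gen 5 (rule 110): 0000000000
Gen 6 (rule 105): 1111111111
Gen 7 (rule 18): 0000000000
Gen 8 (rule 110): 0000000000
Gen 9 (rule 105): 1111111111
Gen 10 (rule 18): 0000000000
Gen 11 (rule 110): 0000000000
Gen 12 (rule 105): 1111111111
Gen 13 (rule 18): 0000000000
Gen 14 (rule 110): 0000000000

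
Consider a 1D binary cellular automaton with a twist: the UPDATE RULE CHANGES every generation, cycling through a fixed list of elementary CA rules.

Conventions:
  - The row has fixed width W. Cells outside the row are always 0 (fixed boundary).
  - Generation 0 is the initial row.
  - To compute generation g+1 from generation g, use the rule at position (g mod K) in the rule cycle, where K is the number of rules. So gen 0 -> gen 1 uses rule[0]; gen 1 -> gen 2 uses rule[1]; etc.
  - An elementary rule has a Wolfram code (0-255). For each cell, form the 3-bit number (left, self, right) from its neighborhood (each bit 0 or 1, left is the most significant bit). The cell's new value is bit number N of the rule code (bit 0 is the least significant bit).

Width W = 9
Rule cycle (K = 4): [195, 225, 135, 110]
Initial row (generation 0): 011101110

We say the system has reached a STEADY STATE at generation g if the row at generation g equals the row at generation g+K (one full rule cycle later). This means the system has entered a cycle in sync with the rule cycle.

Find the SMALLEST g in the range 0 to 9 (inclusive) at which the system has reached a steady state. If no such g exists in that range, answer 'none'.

Gen 0: 011101110
Gen 1 (rule 195): 101100110
Gen 2 (rule 225): 010100010
Gen 3 (rule 135): 110101110
Gen 4 (rule 110): 111111010
Gen 5 (rule 195): 011111000
Gen 6 (rule 225): 001111011
Gen 7 (rule 135): 110110000
Gen 8 (rule 110): 111110000
Gen 9 (rule 195): 011110111
Gen 10 (rule 225): 001111011
Gen 11 (rule 135): 110110000
Gen 12 (rule 110): 111110000
Gen 13 (rule 195): 011110111

Answer: 6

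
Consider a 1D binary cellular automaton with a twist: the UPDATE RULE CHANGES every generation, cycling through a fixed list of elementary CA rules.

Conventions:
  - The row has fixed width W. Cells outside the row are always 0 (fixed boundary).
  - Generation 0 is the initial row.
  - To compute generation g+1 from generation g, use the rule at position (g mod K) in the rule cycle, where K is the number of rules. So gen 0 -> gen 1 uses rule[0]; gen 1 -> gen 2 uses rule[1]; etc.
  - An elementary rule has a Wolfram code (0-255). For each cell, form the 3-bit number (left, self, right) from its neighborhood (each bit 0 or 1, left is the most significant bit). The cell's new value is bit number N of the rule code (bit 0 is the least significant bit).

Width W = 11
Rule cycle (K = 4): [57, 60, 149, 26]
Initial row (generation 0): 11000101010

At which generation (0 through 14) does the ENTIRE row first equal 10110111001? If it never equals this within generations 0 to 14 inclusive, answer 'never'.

Answer: 4

Derivation:
Gen 0: 11000101010
Gen 1 (rule 57): 10110010101
Gen 2 (rule 60): 11101011111
Gen 3 (rule 149): 01001001110
Gen 4 (rule 26): 10110111001
Gen 5 (rule 57): 01101100100
Gen 6 (rule 60): 01011010110
Gen 7 (rule 149): 01000010001
Gen 8 (rule 26): 10100101010
Gen 9 (rule 57): 01010010101
Gen 10 (rule 60): 01111011111
Gen 11 (rule 149): 00110001110
Gen 12 (rule 26): 01101011001
Gen 13 (rule 57): 01010110100
Gen 14 (rule 60): 01111101110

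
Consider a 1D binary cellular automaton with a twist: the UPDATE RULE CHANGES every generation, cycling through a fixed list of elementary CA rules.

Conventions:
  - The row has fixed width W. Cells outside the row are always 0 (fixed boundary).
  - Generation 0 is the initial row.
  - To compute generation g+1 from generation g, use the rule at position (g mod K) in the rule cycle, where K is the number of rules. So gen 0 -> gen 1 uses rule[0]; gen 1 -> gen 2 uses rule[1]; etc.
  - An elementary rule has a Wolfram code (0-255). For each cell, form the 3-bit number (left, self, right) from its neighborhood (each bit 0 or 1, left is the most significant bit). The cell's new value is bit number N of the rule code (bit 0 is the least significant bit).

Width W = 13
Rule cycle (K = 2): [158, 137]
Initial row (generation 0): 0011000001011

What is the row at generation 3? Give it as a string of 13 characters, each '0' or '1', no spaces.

Answer: 1110011011000

Derivation:
Gen 0: 0011000001011
Gen 1 (rule 158): 0110100011010
Gen 2 (rule 137): 0100001010000
Gen 3 (rule 158): 1110011011000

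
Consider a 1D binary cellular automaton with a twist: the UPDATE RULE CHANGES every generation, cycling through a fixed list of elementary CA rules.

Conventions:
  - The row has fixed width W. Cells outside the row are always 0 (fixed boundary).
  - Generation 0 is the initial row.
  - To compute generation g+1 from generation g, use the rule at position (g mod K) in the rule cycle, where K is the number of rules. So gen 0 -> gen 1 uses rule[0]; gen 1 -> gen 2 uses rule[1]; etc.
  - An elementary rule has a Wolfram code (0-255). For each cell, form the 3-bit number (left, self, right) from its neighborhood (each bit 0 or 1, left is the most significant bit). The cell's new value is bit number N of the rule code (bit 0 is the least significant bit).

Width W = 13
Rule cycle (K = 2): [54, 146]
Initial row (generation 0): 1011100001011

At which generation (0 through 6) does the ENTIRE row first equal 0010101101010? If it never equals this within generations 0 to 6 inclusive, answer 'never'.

Answer: 2

Derivation:
Gen 0: 1011100001011
Gen 1 (rule 54): 1100010011100
Gen 2 (rule 146): 0010101101010
Gen 3 (rule 54): 0111110011111
Gen 4 (rule 146): 1011101101110
Gen 5 (rule 54): 1100010010001
Gen 6 (rule 146): 0010101101010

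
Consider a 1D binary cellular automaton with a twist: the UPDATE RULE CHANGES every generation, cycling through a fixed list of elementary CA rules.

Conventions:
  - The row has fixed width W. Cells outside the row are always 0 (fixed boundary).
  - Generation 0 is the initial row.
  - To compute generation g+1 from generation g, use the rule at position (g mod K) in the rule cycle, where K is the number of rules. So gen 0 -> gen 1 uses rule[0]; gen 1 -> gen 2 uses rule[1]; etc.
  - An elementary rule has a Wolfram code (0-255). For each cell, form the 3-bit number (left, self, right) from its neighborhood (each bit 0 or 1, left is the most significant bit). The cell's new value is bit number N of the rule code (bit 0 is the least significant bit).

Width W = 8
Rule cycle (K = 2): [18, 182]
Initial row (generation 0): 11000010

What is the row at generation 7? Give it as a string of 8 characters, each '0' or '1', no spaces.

Answer: 10001000

Derivation:
Gen 0: 11000010
Gen 1 (rule 18): 00100101
Gen 2 (rule 182): 01111111
Gen 3 (rule 18): 10000000
Gen 4 (rule 182): 11000000
Gen 5 (rule 18): 00100000
Gen 6 (rule 182): 01110000
Gen 7 (rule 18): 10001000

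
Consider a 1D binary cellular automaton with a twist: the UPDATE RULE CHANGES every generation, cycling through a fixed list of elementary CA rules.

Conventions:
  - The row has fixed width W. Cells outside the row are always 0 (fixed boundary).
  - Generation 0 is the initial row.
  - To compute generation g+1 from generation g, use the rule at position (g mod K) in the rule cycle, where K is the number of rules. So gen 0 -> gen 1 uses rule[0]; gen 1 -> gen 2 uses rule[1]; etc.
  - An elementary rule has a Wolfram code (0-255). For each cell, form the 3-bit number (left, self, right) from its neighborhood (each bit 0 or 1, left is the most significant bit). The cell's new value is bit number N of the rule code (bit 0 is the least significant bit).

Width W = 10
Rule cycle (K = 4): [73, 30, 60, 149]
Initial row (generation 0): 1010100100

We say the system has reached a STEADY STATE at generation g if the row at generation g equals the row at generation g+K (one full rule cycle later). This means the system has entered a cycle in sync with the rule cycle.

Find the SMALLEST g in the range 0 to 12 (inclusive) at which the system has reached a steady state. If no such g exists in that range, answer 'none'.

Answer: none

Derivation:
Gen 0: 1010100100
Gen 1 (rule 73): 0000000001
Gen 2 (rule 30): 0000000011
Gen 3 (rule 60): 0000000010
Gen 4 (rule 149): 1111111011
Gen 5 (rule 73): 1000001011
Gen 6 (rule 30): 1100011010
Gen 7 (rule 60): 1010010111
Gen 8 (rule 149): 1011010010
Gen 9 (rule 73): 0011000000
Gen 10 (rule 30): 0110100000
Gen 11 (rule 60): 0101110000
Gen 12 (rule 149): 0100101111
Gen 13 (rule 73): 0000001001
Gen 14 (rule 30): 0000011111
Gen 15 (rule 60): 0000010000
Gen 16 (rule 149): 1111011111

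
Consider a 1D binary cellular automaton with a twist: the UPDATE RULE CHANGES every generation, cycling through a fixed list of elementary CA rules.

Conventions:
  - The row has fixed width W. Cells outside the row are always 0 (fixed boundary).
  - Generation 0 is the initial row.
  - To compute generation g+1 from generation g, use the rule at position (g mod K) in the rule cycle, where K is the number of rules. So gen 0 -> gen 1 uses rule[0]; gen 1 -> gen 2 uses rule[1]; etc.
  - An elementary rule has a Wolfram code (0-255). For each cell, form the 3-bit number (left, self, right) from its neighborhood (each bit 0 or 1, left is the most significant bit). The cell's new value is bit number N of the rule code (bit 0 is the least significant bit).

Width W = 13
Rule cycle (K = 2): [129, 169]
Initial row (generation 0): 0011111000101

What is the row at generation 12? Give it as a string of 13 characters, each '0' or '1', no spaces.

Gen 0: 0011111000101
Gen 1 (rule 129): 1001110010000
Gen 2 (rule 169): 0001100000111
Gen 3 (rule 129): 1100001110010
Gen 4 (rule 169): 1001101100000
Gen 5 (rule 129): 0000000001111
Gen 6 (rule 169): 1111111101110
Gen 7 (rule 129): 0111111000100
Gen 8 (rule 169): 0111110010001
Gen 9 (rule 129): 0011100000100
Gen 10 (rule 169): 1011001110001
Gen 11 (rule 129): 0000000100100
Gen 12 (rule 169): 1111110000001

Answer: 1111110000001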